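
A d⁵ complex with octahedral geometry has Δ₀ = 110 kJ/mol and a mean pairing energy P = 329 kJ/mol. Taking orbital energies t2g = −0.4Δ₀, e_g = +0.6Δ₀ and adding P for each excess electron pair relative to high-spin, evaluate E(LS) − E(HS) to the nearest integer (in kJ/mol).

438

High-spin: t2g^3 e_g^2, CFSE = 0.0Δ₀ = 0 kJ/mol.
For low-spin the configuration is t2g^5 e_g^0: orbital energy -2.0 × 110 = -220 kJ/mol, and 2 additional pairs relative to high-spin add 658 kJ/mol, giving 438 kJ/mol.
E(LS) − E(HS) = 438 − (0) = 438 kJ/mol.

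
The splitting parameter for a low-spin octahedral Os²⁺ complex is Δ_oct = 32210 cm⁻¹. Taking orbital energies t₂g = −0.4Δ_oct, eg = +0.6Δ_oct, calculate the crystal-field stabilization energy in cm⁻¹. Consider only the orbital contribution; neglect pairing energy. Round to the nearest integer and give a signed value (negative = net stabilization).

-77304

Group 8 minus oxidation state +2 gives a d⁶ configuration for Os²⁺.
Electron filling gives t₂g⁶ eg⁰.
Orbital CFSE = 6(-0.4) + 0(0.6) = -2.4Δ_oct = -2.4 × 32210 = -77304 cm⁻¹.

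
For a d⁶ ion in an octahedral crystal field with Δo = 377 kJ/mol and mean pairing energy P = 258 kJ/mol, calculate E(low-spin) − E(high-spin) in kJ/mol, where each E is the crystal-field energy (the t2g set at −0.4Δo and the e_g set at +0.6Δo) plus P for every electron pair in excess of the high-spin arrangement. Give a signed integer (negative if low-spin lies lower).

-238

In the high-spin limit (t2g^4 e_g^2) the orbital term is -0.4Δo = -151 kJ/mol, with no excess pairing.
For low-spin the configuration is t2g^6 e_g^0: orbital energy -2.4 × 377 = -905 kJ/mol, and 2 additional pairs relative to high-spin add 516 kJ/mol, giving -389 kJ/mol.
E(LS) − E(HS) = -389 − (-151) = -238 kJ/mol.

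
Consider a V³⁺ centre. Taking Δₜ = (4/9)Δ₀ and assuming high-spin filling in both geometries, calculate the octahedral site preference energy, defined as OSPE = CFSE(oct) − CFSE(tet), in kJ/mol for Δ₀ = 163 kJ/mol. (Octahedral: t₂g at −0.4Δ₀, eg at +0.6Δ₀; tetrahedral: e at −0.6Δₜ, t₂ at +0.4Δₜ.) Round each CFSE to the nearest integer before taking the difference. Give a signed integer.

-43

Group 5 minus oxidation state +3 gives a d² configuration for V³⁺.
Octahedral high-spin t2g^2 e_g^0: CFSE = -0.8 × 163 = -130 kJ/mol.
In a tetrahedral site the filling is e^2 t2^0: CFSE(tet) = -1.2Δₜ = -1.2 × (4/9)(163) = -87 kJ/mol.
OSPE = -130 − (-87) = -43 kJ/mol.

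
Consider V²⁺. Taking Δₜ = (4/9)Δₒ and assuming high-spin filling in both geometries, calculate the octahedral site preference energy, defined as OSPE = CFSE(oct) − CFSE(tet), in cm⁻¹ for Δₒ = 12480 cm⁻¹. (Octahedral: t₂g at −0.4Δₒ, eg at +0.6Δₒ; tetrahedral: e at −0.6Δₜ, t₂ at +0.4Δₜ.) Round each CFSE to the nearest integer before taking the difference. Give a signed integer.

V is in group 5, so V²⁺ is d³ (5 − 2 = 3).
In an octahedral site d³ (HS) is t₂g³ eg⁰, giving CFSE(oct) = -1.2Δₒ = -14976 cm⁻¹.
Tetrahedral: e² t₂¹, CFSE = 2(−0.6) + 1(+0.4) = -0.8Δₜ = -0.8 × (4/9) × 12480 = -4437 cm⁻¹.
OSPE = CFSE(oct) − CFSE(tet) = -14976 − (-4437) = -10539 cm⁻¹.

-10539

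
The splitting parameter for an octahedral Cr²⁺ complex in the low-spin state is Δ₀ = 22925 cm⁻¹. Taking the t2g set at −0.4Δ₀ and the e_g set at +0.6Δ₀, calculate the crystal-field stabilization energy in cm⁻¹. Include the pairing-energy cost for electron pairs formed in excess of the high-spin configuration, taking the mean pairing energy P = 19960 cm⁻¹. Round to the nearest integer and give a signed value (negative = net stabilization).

Cr²⁺: group 6, so d-count = 6 − 2 = 4.
Configuration: t2g^4 e_g^0.
CFSE(orbital) = 4×(-0.4Δ₀) + 0×(0.6Δ₀) = -1.6Δ₀; with Δ₀ = 22925 cm⁻¹ that is -36680 cm⁻¹.
High-spin d⁴ would be t2g^3 e_g^1 with 0 pairs; low-spin has 1, so 1 excess pair costs +1P = +19960 cm⁻¹.
Combining: -36680 + 19960 = -16720 cm⁻¹.

-16720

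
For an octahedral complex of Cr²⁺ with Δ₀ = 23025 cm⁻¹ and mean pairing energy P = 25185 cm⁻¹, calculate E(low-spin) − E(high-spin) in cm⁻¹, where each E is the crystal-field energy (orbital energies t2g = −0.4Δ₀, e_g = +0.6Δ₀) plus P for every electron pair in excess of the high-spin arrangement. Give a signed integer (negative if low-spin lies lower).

Group 6 minus oxidation state +2 gives a d⁴ configuration for Cr²⁺.
High-spin: t2g^3 e_g^1, CFSE = -0.6Δ₀ = -13815 cm⁻¹.
Low-spin: t2g^4 e_g^0, orbital CFSE = -1.6Δ₀ = -36840 cm⁻¹; plus 1 excess pair × P = +25185 cm⁻¹; total -11655 cm⁻¹.
The difference is -11655 − (-13815) = 2160 cm⁻¹, so high-spin lies lower.

2160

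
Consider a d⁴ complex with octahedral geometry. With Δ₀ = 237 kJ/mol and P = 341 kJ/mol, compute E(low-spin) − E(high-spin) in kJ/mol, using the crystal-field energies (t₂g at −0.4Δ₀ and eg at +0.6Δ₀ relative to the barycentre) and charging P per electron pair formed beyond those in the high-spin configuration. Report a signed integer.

104

In the high-spin limit (t₂g³ eg¹) the orbital term is -0.6Δ₀ = -142 kJ/mol, with no excess pairing.
For low-spin the configuration is t₂g⁴ eg⁰: orbital energy -1.6 × 237 = -379 kJ/mol, and 1 additional pair relative to high-spin adds 341 kJ/mol, giving -38 kJ/mol.
The difference is -38 − (-142) = 104 kJ/mol, so high-spin lies lower.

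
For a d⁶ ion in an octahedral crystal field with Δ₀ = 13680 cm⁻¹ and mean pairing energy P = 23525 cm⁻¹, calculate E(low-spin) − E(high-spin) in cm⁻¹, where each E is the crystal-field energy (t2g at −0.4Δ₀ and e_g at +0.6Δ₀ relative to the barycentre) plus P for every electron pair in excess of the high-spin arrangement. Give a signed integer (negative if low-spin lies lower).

19690

High-spin: t2g^4 e_g^2, CFSE = -0.4Δ₀ = -5472 cm⁻¹.
Low-spin: t2g^6 e_g^0, orbital CFSE = -2.4Δ₀ = -32832 cm⁻¹; plus 2 excess pairs × P = +47050 cm⁻¹; total 14218 cm⁻¹.
The difference is 14218 − (-5472) = 19690 cm⁻¹, so high-spin lies lower.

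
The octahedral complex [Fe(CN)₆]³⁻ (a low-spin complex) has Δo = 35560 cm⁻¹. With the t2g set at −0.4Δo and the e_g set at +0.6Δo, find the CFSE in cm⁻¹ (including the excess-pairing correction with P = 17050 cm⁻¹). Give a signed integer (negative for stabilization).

Each CN⁻ contributes -1; 6 × (-1) = -6. With overall charge -3, Fe is in the +3 oxidation state.
Fe is in group 8, so Fe³⁺ is d⁵ (8 − 3 = 5).
The d⁵ electrons fill as t2g^5 e_g^0.
Orbital CFSE = 5(-0.4) + 0(0.6) = -2.0Δo = -2.0 × 35560 = -71120 cm⁻¹.
Relative to high-spin t2g^3 e_g^2 (0 paired), the low-spin configuration has 2 additional pairs, contributing +2 × 17050 = +34100 cm⁻¹.
Overall CFSE = -71120 + 34100 = -37020 cm⁻¹.

-37020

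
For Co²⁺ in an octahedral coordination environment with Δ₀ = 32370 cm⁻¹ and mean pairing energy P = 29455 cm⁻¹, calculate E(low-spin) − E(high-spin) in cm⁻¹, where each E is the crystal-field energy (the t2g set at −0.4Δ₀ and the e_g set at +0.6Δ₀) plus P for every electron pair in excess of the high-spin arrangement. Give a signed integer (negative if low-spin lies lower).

-2915

Group 9 minus oxidation state +2 gives a d⁷ configuration for Co²⁺.
High-spin d⁷ fills as t2g^5 e_g^2 with CFSE 5(−0.4) + 2(+0.6) = -0.8Δ₀ = -25896 cm⁻¹.
Low-spin t2g^6 e_g^1 gives -1.8Δ₀ = -58266 cm⁻¹, but forming 1 extra pair costs 1P = 29455 cm⁻¹, so E(LS) = -58266 + 29455 = -28811 cm⁻¹.
E(LS) − E(HS) = -28811 − (-25896) = -2915 cm⁻¹.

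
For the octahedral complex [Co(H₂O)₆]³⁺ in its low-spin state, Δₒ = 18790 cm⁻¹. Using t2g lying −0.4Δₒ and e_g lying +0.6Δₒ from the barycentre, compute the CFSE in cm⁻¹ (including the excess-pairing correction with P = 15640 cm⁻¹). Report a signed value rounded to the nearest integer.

-13816

H₂O is neutral, so the +3 overall charge sits on Co: oxidation state +3.
Co sits in group 9; removing 3 electrons leaves Co³⁺ with 9 − 3 = 6 d electrons.
Electron filling gives t2g^6 e_g^0.
CFSE(orbital) = 6×(-0.4Δₒ) + 0×(0.6Δₒ) = -2.4Δₒ; with Δₒ = 18790 cm⁻¹ that is -45096 cm⁻¹.
High-spin d⁶ would be t2g^4 e_g^2 with 1 pair; low-spin has 3, so 2 excess pairs cost +2P = +31280 cm⁻¹.
Net CFSE = -45096 + 31280 = -13816 cm⁻¹.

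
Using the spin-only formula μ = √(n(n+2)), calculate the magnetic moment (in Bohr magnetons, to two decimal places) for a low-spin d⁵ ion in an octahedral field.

1.73 Bohr magnetons

Configuration: t2g^5 e_g^0 → 1 unpaired electron.
μ(spin-only) = √[1(1+2)] = √3 ≈ 1.73 Bohr magnetons.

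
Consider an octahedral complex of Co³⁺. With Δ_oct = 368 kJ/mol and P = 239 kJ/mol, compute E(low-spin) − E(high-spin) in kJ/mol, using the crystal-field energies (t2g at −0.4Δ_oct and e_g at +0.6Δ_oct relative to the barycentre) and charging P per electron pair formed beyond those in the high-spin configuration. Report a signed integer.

Co sits in group 9; removing 3 electrons leaves Co³⁺ with 9 − 3 = 6 d electrons.
High-spin d⁶ fills as t2g^4 e_g^2 with CFSE 4(−0.4) + 2(+0.6) = -0.4Δ_oct = -147 kJ/mol.
Low-spin: t2g^6 e_g^0, orbital CFSE = -2.4Δ_oct = -883 kJ/mol; plus 2 excess pairs × P = +478 kJ/mol; total -405 kJ/mol.
Thus E(LS) − E(HS) = -258 kJ/mol.

-258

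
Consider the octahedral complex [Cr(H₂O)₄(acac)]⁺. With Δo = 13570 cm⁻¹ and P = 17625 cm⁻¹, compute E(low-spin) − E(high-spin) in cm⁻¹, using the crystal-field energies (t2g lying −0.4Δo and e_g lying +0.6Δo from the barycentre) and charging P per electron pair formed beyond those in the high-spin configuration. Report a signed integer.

Ligand charges: 4×(+0) from H₂O and 1×(-1) from acac⁻ sum to -1; with overall charge +1, Cr is +2.
Cr sits in group 6; removing 2 electrons leaves Cr²⁺ with 6 − 2 = 4 d electrons.
High-spin: t2g^3 e_g^1, CFSE = -0.6Δo = -8142 cm⁻¹.
Low-spin t2g^4 e_g^0 gives -1.6Δo = -21712 cm⁻¹, but forming 1 extra pair costs 1P = 17625 cm⁻¹, so E(LS) = -21712 + 17625 = -4087 cm⁻¹.
E(LS) − E(HS) = -4087 − (-8142) = 4055 cm⁻¹.

4055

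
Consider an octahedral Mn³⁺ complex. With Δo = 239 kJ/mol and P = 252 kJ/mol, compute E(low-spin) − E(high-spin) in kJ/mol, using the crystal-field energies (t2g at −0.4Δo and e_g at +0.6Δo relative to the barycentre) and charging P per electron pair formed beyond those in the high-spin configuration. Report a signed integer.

13

Mn is in group 7, so Mn³⁺ is d⁴ (7 − 3 = 4).
High-spin d⁴ fills as t2g^3 e_g^1 with CFSE 3(−0.4) + 1(+0.6) = -0.6Δo = -143 kJ/mol.
Low-spin: t2g^4 e_g^0, orbital CFSE = -1.6Δo = -382 kJ/mol; plus 1 excess pair × P = +252 kJ/mol; total -130 kJ/mol.
Thus E(LS) − E(HS) = 13 kJ/mol.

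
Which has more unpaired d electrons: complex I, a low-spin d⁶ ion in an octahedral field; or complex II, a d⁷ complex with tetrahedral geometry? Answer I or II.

I: t2g^6 e_g^0 → 0 unpaired.
II: With tetrahedral geometry the complex is necessarily high-spin; e⁴ t₂³ → 3 unpaired.
So II has more unpaired electrons.

II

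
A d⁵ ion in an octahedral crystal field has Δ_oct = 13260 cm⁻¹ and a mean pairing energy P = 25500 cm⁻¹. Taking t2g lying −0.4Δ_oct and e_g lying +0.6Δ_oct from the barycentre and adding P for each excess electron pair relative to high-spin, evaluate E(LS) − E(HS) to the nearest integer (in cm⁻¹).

24480

High-spin: t2g^3 e_g^2, CFSE = 0.0Δ_oct = 0 cm⁻¹.
Low-spin: t2g^5 e_g^0, orbital CFSE = -2.0Δ_oct = -26520 cm⁻¹; plus 2 excess pairs × P = +51000 cm⁻¹; total 24480 cm⁻¹.
Thus E(LS) − E(HS) = 24480 cm⁻¹.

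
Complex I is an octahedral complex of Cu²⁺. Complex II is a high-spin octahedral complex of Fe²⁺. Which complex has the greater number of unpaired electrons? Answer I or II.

I: Cu sits in group 11; removing 2 electrons leaves Cu²⁺ with 11 − 2 = 9 d electrons; For octahedral d⁹ the high- and low-spin configurations coincide; t2g^6 e_g^3 → 1 unpaired.
II: Fe²⁺: group 8, so d-count = 8 − 2 = 6; t₂g⁴ eg² → 4 unpaired.
So II has more unpaired electrons.

II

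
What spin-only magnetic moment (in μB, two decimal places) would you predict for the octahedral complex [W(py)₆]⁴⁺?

py is neutral, so the +4 overall charge sits on W: oxidation state +4.
W is in group 6, so W⁴⁺ is d² (6 − 4 = 2).
For octahedral d² the high- and low-spin configurations coincide.
Configuration: t₂g² eg⁰ → 2 unpaired electrons.
μ(spin-only) = √[2(2+2)] = √8 ≈ 2.83 μB.

2.83 μB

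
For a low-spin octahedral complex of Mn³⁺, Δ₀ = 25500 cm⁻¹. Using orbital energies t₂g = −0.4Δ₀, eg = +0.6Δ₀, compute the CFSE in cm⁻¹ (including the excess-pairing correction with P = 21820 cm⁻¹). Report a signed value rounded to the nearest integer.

-18980

Group 7 minus oxidation state +3 gives a d⁴ configuration for Mn³⁺.
Electron filling gives t₂g⁴ eg⁰.
CFSE(orbital) = 4×(-0.4Δ₀) + 0×(0.6Δ₀) = -1.6Δ₀; with Δ₀ = 25500 cm⁻¹ that is -40800 cm⁻¹.
High-spin d⁴ would be t₂g³ eg¹ with 0 pairs; low-spin has 1, so 1 excess pair costs +1P = +21820 cm⁻¹.
Combining: -40800 + 21820 = -18980 cm⁻¹.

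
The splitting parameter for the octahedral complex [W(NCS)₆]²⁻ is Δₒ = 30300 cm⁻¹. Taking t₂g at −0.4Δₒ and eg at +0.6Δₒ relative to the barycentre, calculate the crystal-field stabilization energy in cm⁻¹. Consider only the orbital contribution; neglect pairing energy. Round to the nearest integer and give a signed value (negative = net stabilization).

-24240

Each NCS⁻ contributes -1; 6 × (-1) = -6. With overall charge -2, W is in the +4 oxidation state.
W is in group 6, so W⁴⁺ is d² (6 − 4 = 2).
The d² electrons fill as t₂g² eg⁰.
The orbital stabilization is -0.8Δₒ = -0.8 × 30300 = -24240 cm⁻¹.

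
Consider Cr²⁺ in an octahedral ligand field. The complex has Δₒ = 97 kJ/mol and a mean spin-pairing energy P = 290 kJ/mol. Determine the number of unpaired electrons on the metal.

4

Cr sits in group 6; removing 2 electrons leaves Cr²⁺ with 6 − 2 = 4 d electrons.
Here Δₒ < P (97 < 290), so the high-spin state is favoured.
Filling d⁴ accordingly: t₂g³ eg¹.
Unpaired electrons: 4.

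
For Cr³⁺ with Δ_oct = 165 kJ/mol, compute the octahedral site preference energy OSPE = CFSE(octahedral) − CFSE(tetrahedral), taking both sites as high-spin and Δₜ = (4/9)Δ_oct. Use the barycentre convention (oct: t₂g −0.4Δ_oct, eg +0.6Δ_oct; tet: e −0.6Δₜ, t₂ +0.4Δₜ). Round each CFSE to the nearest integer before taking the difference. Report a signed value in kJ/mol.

-139

Cr³⁺: group 6, so d-count = 6 − 3 = 3.
Octahedral (high-spin): t₂g³ eg⁰, CFSE = 3(−0.4) + 0(+0.6) = -1.2Δ_oct = -1.2 × 165 = -198 kJ/mol.
Tetrahedral: e² t₂¹, CFSE = 2(−0.6) + 1(+0.4) = -0.8Δₜ = -0.8 × (4/9) × 165 = -59 kJ/mol.
OSPE = -198 − (-59) = -139 kJ/mol.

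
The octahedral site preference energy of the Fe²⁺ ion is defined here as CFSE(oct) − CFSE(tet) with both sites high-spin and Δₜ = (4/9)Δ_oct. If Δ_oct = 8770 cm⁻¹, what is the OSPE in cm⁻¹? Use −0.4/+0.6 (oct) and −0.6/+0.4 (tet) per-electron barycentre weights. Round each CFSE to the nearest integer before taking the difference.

Fe is in group 8, so Fe²⁺ is d⁶ (8 − 2 = 6).
Octahedral high-spin t₂g⁴ eg²: CFSE = -0.4 × 8770 = -3508 cm⁻¹.
Tetrahedral e³ t₂³ gives -0.6Δₜ = -0.6 × (4/9) × 8770 = -2339 cm⁻¹.
Subtracting, OSPE = -3508 − (-2339) = -1169 cm⁻¹.

-1169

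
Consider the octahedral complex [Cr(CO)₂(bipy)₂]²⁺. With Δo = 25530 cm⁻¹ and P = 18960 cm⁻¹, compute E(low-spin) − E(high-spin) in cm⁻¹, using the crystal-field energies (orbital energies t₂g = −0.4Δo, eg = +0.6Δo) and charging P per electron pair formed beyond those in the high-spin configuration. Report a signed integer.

-6570

Ligand charges: 2×(+0) from CO and 2×(+0) from bipy sum to +0; with overall charge +2, Cr is +2.
Cr sits in group 6; removing 2 electrons leaves Cr²⁺ with 6 − 2 = 4 d electrons.
High-spin d⁴ fills as t₂g³ eg¹ with CFSE 3(−0.4) + 1(+0.6) = -0.6Δo = -15318 cm⁻¹.
For low-spin the configuration is t₂g⁴ eg⁰: orbital energy -1.6 × 25530 = -40848 cm⁻¹, and 1 additional pair relative to high-spin adds 18960 cm⁻¹, giving -21888 cm⁻¹.
The difference is -21888 − (-15318) = -6570 cm⁻¹, so low-spin lies lower.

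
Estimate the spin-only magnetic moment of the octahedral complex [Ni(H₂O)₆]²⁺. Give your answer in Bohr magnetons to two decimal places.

2.83 Bohr magnetons

H₂O is neutral, so the +2 overall charge sits on Ni: oxidation state +2.
Ni sits in group 10; removing 2 electrons leaves Ni²⁺ with 10 − 2 = 8 d electrons.
Configuration: t₂g⁶ eg² → 2 unpaired electrons.
μ(spin-only) = √[2(2+2)] = √8 ≈ 2.83 Bohr magnetons.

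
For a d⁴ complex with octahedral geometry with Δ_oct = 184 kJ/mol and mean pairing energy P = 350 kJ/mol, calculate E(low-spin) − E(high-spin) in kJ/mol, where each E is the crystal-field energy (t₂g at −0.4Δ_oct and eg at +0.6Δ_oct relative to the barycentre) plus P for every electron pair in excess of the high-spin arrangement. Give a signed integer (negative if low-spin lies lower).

166

In the high-spin limit (t₂g³ eg¹) the orbital term is -0.6Δ_oct = -110 kJ/mol, with no excess pairing.
For low-spin the configuration is t₂g⁴ eg⁰: orbital energy -1.6 × 184 = -294 kJ/mol, and 1 additional pair relative to high-spin adds 350 kJ/mol, giving 56 kJ/mol.
Thus E(LS) − E(HS) = 166 kJ/mol.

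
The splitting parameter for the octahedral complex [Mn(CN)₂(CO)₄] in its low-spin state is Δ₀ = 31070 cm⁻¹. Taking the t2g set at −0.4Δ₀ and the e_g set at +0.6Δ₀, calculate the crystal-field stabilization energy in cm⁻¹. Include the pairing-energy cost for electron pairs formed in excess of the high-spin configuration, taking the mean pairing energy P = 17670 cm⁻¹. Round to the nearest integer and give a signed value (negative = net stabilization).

-26800

Ligand charges: 2×(-1) from CN⁻ and 4×(+0) from CO sum to -2; with overall charge +0, Mn is +2.
Mn²⁺: group 7, so d-count = 7 − 2 = 5.
Electron filling gives t2g^5 e_g^0.
The orbital stabilization is -2.0Δ₀ = -2.0 × 31070 = -62140 cm⁻¹.
Pairing penalty: 2 pairs vs 0 in the high-spin reference → 2 extra × P = 35340 cm⁻¹.
Overall CFSE = -62140 + 35340 = -26800 cm⁻¹.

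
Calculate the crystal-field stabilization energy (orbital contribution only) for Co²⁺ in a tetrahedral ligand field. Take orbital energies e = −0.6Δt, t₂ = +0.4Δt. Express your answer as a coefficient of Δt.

Group 9 minus oxidation state +2 gives a d⁷ configuration for Co²⁺.
With tetrahedral geometry the complex is necessarily high-spin.
Configuration: e⁴ t₂³.
CFSE = 4(-0.6Δt) + 3(0.4Δt) = -2.4Δt + 1.2Δt = -1.2Δt.

-1.2 Δt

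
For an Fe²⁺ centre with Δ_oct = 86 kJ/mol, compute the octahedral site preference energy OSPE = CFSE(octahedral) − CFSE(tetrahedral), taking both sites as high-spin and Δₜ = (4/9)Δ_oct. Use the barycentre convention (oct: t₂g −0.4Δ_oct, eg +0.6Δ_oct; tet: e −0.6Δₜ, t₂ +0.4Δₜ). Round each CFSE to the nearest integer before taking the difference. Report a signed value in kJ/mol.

Fe²⁺: group 8, so d-count = 8 − 2 = 6.
Octahedral (high-spin): t₂g⁴ eg², CFSE = 4(−0.4) + 2(+0.6) = -0.4Δ_oct = -0.4 × 86 = -34 kJ/mol.
Tetrahedral e³ t₂³ gives -0.6Δₜ = -0.6 × (4/9) × 86 = -23 kJ/mol.
OSPE = -34 − (-23) = -11 kJ/mol.

-11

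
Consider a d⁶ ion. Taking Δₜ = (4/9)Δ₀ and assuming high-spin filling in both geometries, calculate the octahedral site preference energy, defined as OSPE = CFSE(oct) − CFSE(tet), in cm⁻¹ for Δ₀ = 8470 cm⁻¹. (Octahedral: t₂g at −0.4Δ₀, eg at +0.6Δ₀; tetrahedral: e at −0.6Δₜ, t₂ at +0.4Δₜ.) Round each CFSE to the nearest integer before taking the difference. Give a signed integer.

-1129

In an octahedral site d⁶ (HS) is t₂g⁴ eg², giving CFSE(oct) = -0.4Δ₀ = -3388 cm⁻¹.
In a tetrahedral site the filling is e³ t₂³: CFSE(tet) = -0.6Δₜ = -0.6 × (4/9)(8470) = -2259 cm⁻¹.
Subtracting, OSPE = -3388 − (-2259) = -1129 cm⁻¹.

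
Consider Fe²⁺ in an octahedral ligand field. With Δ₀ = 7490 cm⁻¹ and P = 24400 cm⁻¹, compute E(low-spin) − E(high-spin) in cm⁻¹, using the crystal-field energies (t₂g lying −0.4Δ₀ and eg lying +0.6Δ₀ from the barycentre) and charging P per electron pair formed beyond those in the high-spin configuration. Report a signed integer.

Group 8 minus oxidation state +2 gives a d⁶ configuration for Fe²⁺.
High-spin d⁶ fills as t₂g⁴ eg² with CFSE 4(−0.4) + 2(+0.6) = -0.4Δ₀ = -2996 cm⁻¹.
For low-spin the configuration is t₂g⁶ eg⁰: orbital energy -2.4 × 7490 = -17976 cm⁻¹, and 2 additional pairs relative to high-spin add 48800 cm⁻¹, giving 30824 cm⁻¹.
Thus E(LS) − E(HS) = 33820 cm⁻¹.

33820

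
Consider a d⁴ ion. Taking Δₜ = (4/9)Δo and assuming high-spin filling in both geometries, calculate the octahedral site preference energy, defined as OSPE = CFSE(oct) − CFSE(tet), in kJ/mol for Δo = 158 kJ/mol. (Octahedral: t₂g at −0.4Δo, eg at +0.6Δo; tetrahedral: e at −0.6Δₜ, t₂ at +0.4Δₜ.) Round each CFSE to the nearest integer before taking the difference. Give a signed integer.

-67

Octahedral (high-spin): t₂g³ eg¹, CFSE = 3(−0.4) + 1(+0.6) = -0.6Δo = -0.6 × 158 = -95 kJ/mol.
Tetrahedral e² t₂² gives -0.4Δₜ = -0.4 × (4/9) × 158 = -28 kJ/mol.
Subtracting, OSPE = -95 − (-28) = -67 kJ/mol.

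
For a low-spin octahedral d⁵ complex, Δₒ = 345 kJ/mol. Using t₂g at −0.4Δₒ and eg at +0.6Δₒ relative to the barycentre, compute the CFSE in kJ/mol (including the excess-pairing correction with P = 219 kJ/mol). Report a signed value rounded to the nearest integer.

-252

Configuration: t₂g⁵ eg⁰.
Orbital CFSE = 5(-0.4) + 0(0.6) = -2.0Δₒ = -2.0 × 345 = -690 kJ/mol.
Pairing penalty: 2 pairs vs 0 in the high-spin reference → 2 extra × P = 438 kJ/mol.
Overall CFSE = -690 + 438 = -252 kJ/mol.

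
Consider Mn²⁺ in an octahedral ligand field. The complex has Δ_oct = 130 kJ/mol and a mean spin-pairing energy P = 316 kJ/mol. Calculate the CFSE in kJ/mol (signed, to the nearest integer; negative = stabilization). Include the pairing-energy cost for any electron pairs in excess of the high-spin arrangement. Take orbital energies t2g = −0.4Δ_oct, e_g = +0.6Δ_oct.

Group 7 minus oxidation state +2 gives a d⁵ configuration for Mn²⁺.
Here Δ_oct < P (130 < 316), so the high-spin state is favoured.
Configuration: t2g^3 e_g^2.
Orbital CFSE = 0.0Δ_oct = 0.0 × 130 = 0 kJ/mol.
High-spin has no excess pairs, so no pairing correction applies.

0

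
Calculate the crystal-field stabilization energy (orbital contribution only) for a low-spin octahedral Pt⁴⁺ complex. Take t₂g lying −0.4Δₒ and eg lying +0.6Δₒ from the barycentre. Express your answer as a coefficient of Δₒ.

-2.4 Δₒ

Pt is in group 10, so Pt⁴⁺ is d⁶ (10 − 4 = 6).
Configuration: t₂g⁶ eg⁰.
CFSE = 6(-0.4Δₒ) + 0(0.6Δₒ) = -2.4Δₒ + 0.0Δₒ = -2.4Δₒ.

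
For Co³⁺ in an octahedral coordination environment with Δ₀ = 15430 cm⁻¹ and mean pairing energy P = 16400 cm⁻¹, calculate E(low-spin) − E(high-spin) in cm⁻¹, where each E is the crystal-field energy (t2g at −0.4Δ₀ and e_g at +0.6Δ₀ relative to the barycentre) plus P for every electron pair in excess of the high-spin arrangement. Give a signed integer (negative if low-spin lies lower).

1940

Co sits in group 9; removing 3 electrons leaves Co³⁺ with 9 − 3 = 6 d electrons.
In the high-spin limit (t2g^4 e_g^2) the orbital term is -0.4Δ₀ = -6172 cm⁻¹, with no excess pairing.
Low-spin: t2g^6 e_g^0, orbital CFSE = -2.4Δ₀ = -37032 cm⁻¹; plus 2 excess pairs × P = +32800 cm⁻¹; total -4232 cm⁻¹.
The difference is -4232 − (-6172) = 1940 cm⁻¹, so high-spin lies lower.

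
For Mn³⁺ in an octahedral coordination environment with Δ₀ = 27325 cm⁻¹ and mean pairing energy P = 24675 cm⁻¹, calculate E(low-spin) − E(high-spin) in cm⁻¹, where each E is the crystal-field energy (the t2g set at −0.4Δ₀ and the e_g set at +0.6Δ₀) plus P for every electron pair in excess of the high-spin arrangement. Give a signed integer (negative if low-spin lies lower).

-2650

Mn is in group 7, so Mn³⁺ is d⁴ (7 − 3 = 4).
High-spin: t2g^3 e_g^1, CFSE = -0.6Δ₀ = -16395 cm⁻¹.
Low-spin: t2g^4 e_g^0, orbital CFSE = -1.6Δ₀ = -43720 cm⁻¹; plus 1 excess pair × P = +24675 cm⁻¹; total -19045 cm⁻¹.
E(LS) − E(HS) = -19045 − (-16395) = -2650 cm⁻¹.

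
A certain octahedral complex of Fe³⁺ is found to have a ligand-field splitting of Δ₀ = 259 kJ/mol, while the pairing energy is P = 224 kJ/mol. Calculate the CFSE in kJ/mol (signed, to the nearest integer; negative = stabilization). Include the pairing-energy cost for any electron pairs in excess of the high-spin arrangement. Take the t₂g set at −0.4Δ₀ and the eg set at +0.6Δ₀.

-70

Group 8 minus oxidation state +3 gives a d⁵ configuration for Fe³⁺.
Here Δ₀ > P (259 > 224), so the low-spin state is favoured.
Filling d⁵ accordingly: t₂g⁵ eg⁰.
Orbital CFSE = -2.0Δ₀ = -2.0 × 259 = -518 kJ/mol.
Excess pairs vs high-spin: 2 − 0 = 2; pairing cost = +448 kJ/mol.
Net CFSE = -518 + 448 = -70 kJ/mol.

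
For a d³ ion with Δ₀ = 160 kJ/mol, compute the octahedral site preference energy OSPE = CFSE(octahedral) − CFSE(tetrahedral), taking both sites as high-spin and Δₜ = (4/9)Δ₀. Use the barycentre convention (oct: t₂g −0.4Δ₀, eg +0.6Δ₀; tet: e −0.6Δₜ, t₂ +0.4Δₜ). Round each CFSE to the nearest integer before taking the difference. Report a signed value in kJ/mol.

-135

Octahedral (high-spin): t2g^3 e_g^0, CFSE = 3(−0.4) + 0(+0.6) = -1.2Δ₀ = -1.2 × 160 = -192 kJ/mol.
Tetrahedral: e^2 t2^1, CFSE = 2(−0.6) + 1(+0.4) = -0.8Δₜ = -0.8 × (4/9) × 160 = -57 kJ/mol.
Subtracting, OSPE = -192 − (-57) = -135 kJ/mol.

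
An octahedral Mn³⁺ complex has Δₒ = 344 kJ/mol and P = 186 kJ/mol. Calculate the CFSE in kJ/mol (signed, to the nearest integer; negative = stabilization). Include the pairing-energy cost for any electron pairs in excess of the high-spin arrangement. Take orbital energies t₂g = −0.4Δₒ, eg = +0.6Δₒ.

-364

Mn³⁺: group 7, so d-count = 7 − 3 = 4.
Here Δₒ > P (344 > 186), so the low-spin state is favoured.
Filling d⁴ accordingly: t₂g⁴ eg⁰.
Orbital CFSE = -1.6Δₒ = -1.6 × 344 = -550 kJ/mol.
Excess pairs vs high-spin: 1 − 0 = 1; pairing cost = +186 kJ/mol.
Net CFSE = -550 + 186 = -364 kJ/mol.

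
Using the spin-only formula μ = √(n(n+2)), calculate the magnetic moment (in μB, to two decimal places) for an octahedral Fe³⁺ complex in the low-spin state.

1.73 μB

Group 8 minus oxidation state +3 gives a d⁵ configuration for Fe³⁺.
Configuration: t2g^5 e_g^0 → 1 unpaired electron.
μ(spin-only) = √[1(1+2)] = √3 ≈ 1.73 μB.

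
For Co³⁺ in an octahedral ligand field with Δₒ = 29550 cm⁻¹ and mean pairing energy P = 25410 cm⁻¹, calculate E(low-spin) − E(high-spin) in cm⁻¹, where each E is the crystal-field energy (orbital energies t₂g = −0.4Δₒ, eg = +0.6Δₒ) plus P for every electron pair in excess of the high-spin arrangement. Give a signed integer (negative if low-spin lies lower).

Co is in group 9, so Co³⁺ is d⁶ (9 − 3 = 6).
In the high-spin limit (t₂g⁴ eg²) the orbital term is -0.4Δₒ = -11820 cm⁻¹, with no excess pairing.
For low-spin the configuration is t₂g⁶ eg⁰: orbital energy -2.4 × 29550 = -70920 cm⁻¹, and 2 additional pairs relative to high-spin add 50820 cm⁻¹, giving -20100 cm⁻¹.
E(LS) − E(HS) = -20100 − (-11820) = -8280 cm⁻¹.

-8280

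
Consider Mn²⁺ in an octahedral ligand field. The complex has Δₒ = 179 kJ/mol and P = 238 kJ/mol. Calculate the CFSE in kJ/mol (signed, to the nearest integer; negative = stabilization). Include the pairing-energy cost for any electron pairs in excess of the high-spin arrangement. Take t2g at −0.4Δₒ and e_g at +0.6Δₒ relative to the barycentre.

0

Mn sits in group 7; removing 2 electrons leaves Mn²⁺ with 7 − 2 = 5 d electrons.
Here Δₒ < P (179 < 238), so the high-spin state is favoured.
Configuration: t2g^3 e_g^2.
Orbital CFSE = 0.0Δₒ = 0.0 × 179 = 0 kJ/mol.
High-spin has no excess pairs, so no pairing correction applies.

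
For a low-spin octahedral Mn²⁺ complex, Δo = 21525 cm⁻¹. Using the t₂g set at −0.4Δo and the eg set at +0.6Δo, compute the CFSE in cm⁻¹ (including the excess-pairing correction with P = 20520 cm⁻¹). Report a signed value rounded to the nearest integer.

-2010

Mn²⁺: group 7, so d-count = 7 − 2 = 5.
The d⁵ electrons fill as t₂g⁵ eg⁰.
The orbital stabilization is -2.0Δo = -2.0 × 21525 = -43050 cm⁻¹.
High-spin d⁵ would be t₂g³ eg² with 0 pairs; low-spin has 2, so 2 excess pairs cost +2P = +41040 cm⁻¹.
Overall CFSE = -43050 + 41040 = -2010 cm⁻¹.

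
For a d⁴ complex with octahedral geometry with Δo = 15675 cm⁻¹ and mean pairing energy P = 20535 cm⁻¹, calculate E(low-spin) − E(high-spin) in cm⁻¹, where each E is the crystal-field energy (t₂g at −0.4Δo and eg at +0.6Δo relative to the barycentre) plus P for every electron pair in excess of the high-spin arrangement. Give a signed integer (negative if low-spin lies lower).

High-spin d⁴ fills as t₂g³ eg¹ with CFSE 3(−0.4) + 1(+0.6) = -0.6Δo = -9405 cm⁻¹.
Low-spin t₂g⁴ eg⁰ gives -1.6Δo = -25080 cm⁻¹, but forming 1 extra pair costs 1P = 20535 cm⁻¹, so E(LS) = -25080 + 20535 = -4545 cm⁻¹.
The difference is -4545 − (-9405) = 4860 cm⁻¹, so high-spin lies lower.

4860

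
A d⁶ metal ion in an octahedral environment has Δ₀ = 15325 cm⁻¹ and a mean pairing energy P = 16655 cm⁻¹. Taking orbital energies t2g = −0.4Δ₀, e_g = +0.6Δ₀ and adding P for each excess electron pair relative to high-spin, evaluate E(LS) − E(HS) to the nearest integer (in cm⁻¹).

2660

High-spin: t2g^4 e_g^2, CFSE = -0.4Δ₀ = -6130 cm⁻¹.
Low-spin t2g^6 e_g^0 gives -2.4Δ₀ = -36780 cm⁻¹, but forming 2 extra pairs costs 2P = 33310 cm⁻¹, so E(LS) = -36780 + 33310 = -3470 cm⁻¹.
The difference is -3470 − (-6130) = 2660 cm⁻¹, so high-spin lies lower.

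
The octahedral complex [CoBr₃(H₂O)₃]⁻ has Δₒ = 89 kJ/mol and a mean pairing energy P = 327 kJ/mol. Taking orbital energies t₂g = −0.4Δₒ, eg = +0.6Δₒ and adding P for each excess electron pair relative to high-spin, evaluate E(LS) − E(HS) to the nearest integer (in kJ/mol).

Ligand charges: 3×(-1) from Br⁻ and 3×(+0) from H₂O sum to -3; with overall charge -1, Co is +2.
Co is in group 9, so Co²⁺ is d⁷ (9 − 2 = 7).
In the high-spin limit (t₂g⁵ eg²) the orbital term is -0.8Δₒ = -71 kJ/mol, with no excess pairing.
Low-spin: t₂g⁶ eg¹, orbital CFSE = -1.8Δₒ = -160 kJ/mol; plus 1 excess pair × P = +327 kJ/mol; total 167 kJ/mol.
E(LS) − E(HS) = 167 − (-71) = 238 kJ/mol.

238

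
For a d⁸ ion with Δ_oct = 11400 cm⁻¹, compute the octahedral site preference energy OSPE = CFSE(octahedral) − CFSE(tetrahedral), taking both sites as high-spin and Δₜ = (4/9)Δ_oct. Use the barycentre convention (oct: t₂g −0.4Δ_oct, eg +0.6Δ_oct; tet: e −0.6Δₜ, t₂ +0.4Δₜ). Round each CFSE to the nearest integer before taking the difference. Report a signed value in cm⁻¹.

Octahedral (high-spin): t₂g⁶ eg², CFSE = 6(−0.4) + 2(+0.6) = -1.2Δ_oct = -1.2 × 11400 = -13680 cm⁻¹.
Tetrahedral e⁴ t₂⁴ gives -0.8Δₜ = -0.8 × (4/9) × 11400 = -4053 cm⁻¹.
Subtracting, OSPE = -13680 − (-4053) = -9627 cm⁻¹.

-9627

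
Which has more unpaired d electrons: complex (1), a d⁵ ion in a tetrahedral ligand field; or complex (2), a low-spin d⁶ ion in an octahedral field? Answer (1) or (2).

(1)

(1): Tetrahedral splitting is small, so the complex is high-spin; e² t₂³ → 5 unpaired.
(2): t₂g⁶ eg⁰ → 0 unpaired.
So (1) has more unpaired electrons.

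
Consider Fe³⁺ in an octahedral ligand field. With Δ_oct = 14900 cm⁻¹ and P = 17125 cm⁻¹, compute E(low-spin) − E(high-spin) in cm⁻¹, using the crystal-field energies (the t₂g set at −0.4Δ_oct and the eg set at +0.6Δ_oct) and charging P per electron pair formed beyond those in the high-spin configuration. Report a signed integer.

4450

Fe is in group 8, so Fe³⁺ is d⁵ (8 − 3 = 5).
In the high-spin limit (t₂g³ eg²) the orbital term is 0.0Δ_oct = 0 cm⁻¹, with no excess pairing.
Low-spin: t₂g⁵ eg⁰, orbital CFSE = -2.0Δ_oct = -29800 cm⁻¹; plus 2 excess pairs × P = +34250 cm⁻¹; total 4450 cm⁻¹.
E(LS) − E(HS) = 4450 − (0) = 4450 cm⁻¹.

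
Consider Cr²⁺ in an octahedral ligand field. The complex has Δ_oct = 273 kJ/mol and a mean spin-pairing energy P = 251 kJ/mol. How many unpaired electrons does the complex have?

Group 6 minus oxidation state +2 gives a d⁴ configuration for Cr²⁺.
Δ_oct > P, so pairing is preferred: the ground state is low-spin.
Filling d⁴ accordingly: t₂g⁴ eg⁰.
Unpaired electrons: 2.

2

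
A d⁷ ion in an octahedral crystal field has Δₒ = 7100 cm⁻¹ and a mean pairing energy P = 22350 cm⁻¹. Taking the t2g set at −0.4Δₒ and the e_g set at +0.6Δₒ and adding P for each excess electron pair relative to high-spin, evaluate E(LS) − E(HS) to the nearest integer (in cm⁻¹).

High-spin d⁷ fills as t2g^5 e_g^2 with CFSE 5(−0.4) + 2(+0.6) = -0.8Δₒ = -5680 cm⁻¹.
Low-spin: t2g^6 e_g^1, orbital CFSE = -1.8Δₒ = -12780 cm⁻¹; plus 1 excess pair × P = +22350 cm⁻¹; total 9570 cm⁻¹.
Thus E(LS) − E(HS) = 15250 cm⁻¹.

15250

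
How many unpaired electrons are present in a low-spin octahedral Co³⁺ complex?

Co sits in group 9; removing 3 electrons leaves Co³⁺ with 9 − 3 = 6 d electrons.
Configuration: t2g^6 e_g^0, giving 0 unpaired electrons.

0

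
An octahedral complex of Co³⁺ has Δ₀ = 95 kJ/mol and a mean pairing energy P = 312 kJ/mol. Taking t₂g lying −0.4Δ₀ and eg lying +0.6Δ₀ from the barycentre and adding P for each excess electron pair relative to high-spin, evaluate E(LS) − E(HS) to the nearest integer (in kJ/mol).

434

Co³⁺: group 9, so d-count = 9 − 3 = 6.
In the high-spin limit (t₂g⁴ eg²) the orbital term is -0.4Δ₀ = -38 kJ/mol, with no excess pairing.
Low-spin t₂g⁶ eg⁰ gives -2.4Δ₀ = -228 kJ/mol, but forming 2 extra pairs costs 2P = 624 kJ/mol, so E(LS) = -228 + 624 = 396 kJ/mol.
Thus E(LS) − E(HS) = 434 kJ/mol.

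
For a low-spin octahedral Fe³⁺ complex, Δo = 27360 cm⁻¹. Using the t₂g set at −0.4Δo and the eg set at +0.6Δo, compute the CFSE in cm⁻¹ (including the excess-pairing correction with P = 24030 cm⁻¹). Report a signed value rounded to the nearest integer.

-6660

Group 8 minus oxidation state +3 gives a d⁵ configuration for Fe³⁺.
Electron filling gives t₂g⁵ eg⁰.
CFSE(orbital) = 5×(-0.4Δo) + 0×(0.6Δo) = -2.0Δo; with Δo = 27360 cm⁻¹ that is -54720 cm⁻¹.
Pairing penalty: 2 pairs vs 0 in the high-spin reference → 2 extra × P = 48060 cm⁻¹.
Net CFSE = -54720 + 48060 = -6660 cm⁻¹.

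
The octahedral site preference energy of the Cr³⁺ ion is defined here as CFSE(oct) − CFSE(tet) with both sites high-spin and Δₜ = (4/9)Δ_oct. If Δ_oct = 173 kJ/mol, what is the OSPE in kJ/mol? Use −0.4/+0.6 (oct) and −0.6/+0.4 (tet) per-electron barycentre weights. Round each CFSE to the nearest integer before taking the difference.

Cr is in group 6, so Cr³⁺ is d³ (6 − 3 = 3).
Octahedral high-spin t2g^3 e_g^0: CFSE = -1.2 × 173 = -208 kJ/mol.
Tetrahedral e^2 t2^1 gives -0.8Δₜ = -0.8 × (4/9) × 173 = -62 kJ/mol.
OSPE = CFSE(oct) − CFSE(tet) = -208 − (-62) = -146 kJ/mol.

-146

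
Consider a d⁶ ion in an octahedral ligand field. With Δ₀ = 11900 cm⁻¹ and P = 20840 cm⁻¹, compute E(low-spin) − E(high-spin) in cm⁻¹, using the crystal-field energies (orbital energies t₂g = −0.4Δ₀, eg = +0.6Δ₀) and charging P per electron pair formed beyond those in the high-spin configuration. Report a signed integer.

In the high-spin limit (t₂g⁴ eg²) the orbital term is -0.4Δ₀ = -4760 cm⁻¹, with no excess pairing.
For low-spin the configuration is t₂g⁶ eg⁰: orbital energy -2.4 × 11900 = -28560 cm⁻¹, and 2 additional pairs relative to high-spin add 41680 cm⁻¹, giving 13120 cm⁻¹.
E(LS) − E(HS) = 13120 − (-4760) = 17880 cm⁻¹.

17880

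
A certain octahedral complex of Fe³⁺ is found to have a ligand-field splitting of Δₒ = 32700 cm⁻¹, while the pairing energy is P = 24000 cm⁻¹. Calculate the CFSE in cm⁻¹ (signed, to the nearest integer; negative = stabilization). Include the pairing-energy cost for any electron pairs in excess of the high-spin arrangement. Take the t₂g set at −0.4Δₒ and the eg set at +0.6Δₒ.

Fe is in group 8, so Fe³⁺ is d⁵ (8 − 3 = 5).
With Δₒ > P the complex is low-spin.
That gives t₂g⁵ eg⁰.
Orbital CFSE = -2.0Δₒ = -2.0 × 32700 = -65400 cm⁻¹.
Excess pairs vs high-spin: 2 − 0 = 2; pairing cost = +48000 cm⁻¹.
Net CFSE = -65400 + 48000 = -17400 cm⁻¹.

-17400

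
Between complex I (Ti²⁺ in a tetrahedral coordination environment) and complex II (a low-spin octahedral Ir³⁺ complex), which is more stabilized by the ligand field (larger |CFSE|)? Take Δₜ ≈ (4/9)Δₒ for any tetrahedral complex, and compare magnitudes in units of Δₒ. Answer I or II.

II

I: Ti²⁺: group 4, so d-count = 4 − 2 = 2; With tetrahedral geometry the complex is necessarily high-spin; e^2 t2^0, CFSE = -1.2Δₜ ≈ -0.53Δₒ.
II: Ir is in group 9, so Ir³⁺ is d⁶ (9 − 3 = 6); t2g^6 e_g^0, CFSE = -2.4Δₒ.
So II has the larger |CFSE|.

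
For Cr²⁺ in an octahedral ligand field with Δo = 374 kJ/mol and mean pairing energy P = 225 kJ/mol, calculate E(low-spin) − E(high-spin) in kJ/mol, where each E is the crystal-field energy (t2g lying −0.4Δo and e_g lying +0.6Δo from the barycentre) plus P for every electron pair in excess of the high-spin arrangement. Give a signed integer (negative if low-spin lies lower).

-149

Cr is in group 6, so Cr²⁺ is d⁴ (6 − 2 = 4).
High-spin d⁴ fills as t2g^3 e_g^1 with CFSE 3(−0.4) + 1(+0.6) = -0.6Δo = -224 kJ/mol.
Low-spin: t2g^4 e_g^0, orbital CFSE = -1.6Δo = -598 kJ/mol; plus 1 excess pair × P = +225 kJ/mol; total -373 kJ/mol.
Thus E(LS) − E(HS) = -149 kJ/mol.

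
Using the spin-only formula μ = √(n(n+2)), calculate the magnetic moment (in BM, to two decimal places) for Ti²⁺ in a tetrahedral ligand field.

2.83 BM

Ti²⁺: group 4, so d-count = 4 − 2 = 2.
With tetrahedral geometry the complex is necessarily high-spin.
Configuration: e² t₂⁰ → 2 unpaired electrons.
μ(spin-only) = √[2(2+2)] = √8 ≈ 2.83 BM.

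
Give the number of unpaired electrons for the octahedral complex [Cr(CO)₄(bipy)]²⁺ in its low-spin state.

Ligand charges: 4×(+0) from CO and 1×(+0) from bipy sum to +0; with overall charge +2, Cr is +2.
Cr²⁺: group 6, so d-count = 6 − 2 = 4.
Configuration: t₂g⁴ eg⁰, giving 2 unpaired electrons.

2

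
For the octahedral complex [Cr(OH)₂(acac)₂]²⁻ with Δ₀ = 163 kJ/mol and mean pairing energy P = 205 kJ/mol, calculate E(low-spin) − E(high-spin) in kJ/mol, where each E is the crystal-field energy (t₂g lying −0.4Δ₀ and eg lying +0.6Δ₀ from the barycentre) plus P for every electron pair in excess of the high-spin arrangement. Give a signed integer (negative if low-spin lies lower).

42

Ligand charges: 2×(-1) from OH⁻ and 2×(-1) from acac⁻ sum to -4; with overall charge -2, Cr is +2.
Cr sits in group 6; removing 2 electrons leaves Cr²⁺ with 6 − 2 = 4 d electrons.
In the high-spin limit (t₂g³ eg¹) the orbital term is -0.6Δ₀ = -98 kJ/mol, with no excess pairing.
For low-spin the configuration is t₂g⁴ eg⁰: orbital energy -1.6 × 163 = -261 kJ/mol, and 1 additional pair relative to high-spin adds 205 kJ/mol, giving -56 kJ/mol.
E(LS) − E(HS) = -56 − (-98) = 42 kJ/mol.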